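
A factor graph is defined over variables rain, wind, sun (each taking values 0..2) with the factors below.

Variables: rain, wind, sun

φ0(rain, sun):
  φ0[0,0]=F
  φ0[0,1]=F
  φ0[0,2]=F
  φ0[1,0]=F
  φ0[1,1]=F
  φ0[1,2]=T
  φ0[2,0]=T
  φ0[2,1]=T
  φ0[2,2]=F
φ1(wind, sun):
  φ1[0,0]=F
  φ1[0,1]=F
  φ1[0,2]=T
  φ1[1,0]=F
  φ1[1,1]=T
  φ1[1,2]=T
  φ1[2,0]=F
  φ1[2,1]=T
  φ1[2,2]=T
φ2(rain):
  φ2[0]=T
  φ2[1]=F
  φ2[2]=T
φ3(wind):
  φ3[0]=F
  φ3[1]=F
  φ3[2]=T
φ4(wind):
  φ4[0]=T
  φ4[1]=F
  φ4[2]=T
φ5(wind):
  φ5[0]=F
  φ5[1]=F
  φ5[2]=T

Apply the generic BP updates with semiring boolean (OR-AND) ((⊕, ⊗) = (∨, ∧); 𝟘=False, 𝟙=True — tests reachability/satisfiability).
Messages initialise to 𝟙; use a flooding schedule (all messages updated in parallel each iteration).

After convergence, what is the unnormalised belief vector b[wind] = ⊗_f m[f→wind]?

b[wind] = [F, F, T]

init: all messages = 𝟙 over 3 values
r1 m[φ0→rain] = [F, T, T]
r1 m[φ0→sun] = [T, T, T]
r1 m[φ1→wind] = [T, T, T]
r1 m[φ1→sun] = [F, T, T]
r1 m[φ2→rain] = [T, F, T]
r1 m[φ3→wind] = [F, F, T]
r1 m[φ4→wind] = [T, F, T]
r1 m[φ5→wind] = [F, F, T]
r1 m[rain→φ0] = [T, T, T]
r1 m[rain→φ2] = [T, T, T]
r1 m[wind→φ1] = [T, T, T]
r1 m[wind→φ3] = [T, T, T]
r1 m[wind→φ4] = [T, T, T]
r1 m[wind→φ5] = [T, T, T]
r1 m[sun→φ0] = [T, T, T]
r1 m[sun→φ1] = [T, T, T]
r2 m[φ0→rain] = [F, T, T]
r2 m[φ0→sun] = [T, T, T]
r2 m[φ1→wind] = [T, T, T]
r2 m[φ1→sun] = [F, T, T]
r2 m[φ2→rain] = [T, F, T]
r2 m[φ3→wind] = [F, F, T]
r2 m[φ4→wind] = [T, F, T]
r2 m[φ5→wind] = [F, F, T]
r2 m[rain→φ0] = [T, F, T]
r2 m[rain→φ2] = [F, T, T]
r2 m[wind→φ1] = [F, F, T]
r2 m[wind→φ3] = [F, F, T]
r2 m[wind→φ4] = [F, F, T]
r2 m[wind→φ5] = [F, F, T]
r2 m[sun→φ0] = [F, T, T]
r2 m[sun→φ1] = [T, T, T]
r3 m[φ0→rain] = [F, T, T]
r3 m[φ0→sun] = [T, T, F]
r3 m[φ1→wind] = [T, T, T]
r3 m[φ1→sun] = [F, T, T]
r3 m[φ2→rain] = [T, F, T]
r3 m[φ3→wind] = [F, F, T]
r3 m[φ4→wind] = [T, F, T]
r3 m[φ5→wind] = [F, F, T]
r3 m[rain→φ0] = [T, F, T]
r3 m[rain→φ2] = [F, T, T]
r3 m[wind→φ1] = [F, F, T]
r3 m[wind→φ3] = [F, F, T]
r3 m[wind→φ4] = [F, F, T]
r3 m[wind→φ5] = [F, F, T]
r3 m[sun→φ0] = [F, T, T]
r3 m[sun→φ1] = [T, T, T]
r4 m[φ0→rain] = [F, T, T]
r4 m[φ0→sun] = [T, T, F]
r4 m[φ1→wind] = [T, T, T]
r4 m[φ1→sun] = [F, T, T]
r4 m[φ2→rain] = [T, F, T]
r4 m[φ3→wind] = [F, F, T]
r4 m[φ4→wind] = [T, F, T]
r4 m[φ5→wind] = [F, F, T]
r4 m[rain→φ0] = [T, F, T]
r4 m[rain→φ2] = [F, T, T]
r4 m[wind→φ1] = [F, F, T]
r4 m[wind→φ3] = [F, F, T]
r4 m[wind→φ4] = [F, F, T]
r4 m[wind→φ5] = [F, F, T]
r4 m[sun→φ0] = [F, T, T]
r4 m[sun→φ1] = [T, T, F]
r5 m[φ0→rain] = [F, T, T]
r5 m[φ0→sun] = [T, T, F]
r5 m[φ1→wind] = [F, T, T]
r5 m[φ1→sun] = [F, T, T]
r5 m[φ2→rain] = [T, F, T]
r5 m[φ3→wind] = [F, F, T]
r5 m[φ4→wind] = [T, F, T]
r5 m[φ5→wind] = [F, F, T]
r5 m[rain→φ0] = [T, F, T]
r5 m[rain→φ2] = [F, T, T]
r5 m[wind→φ1] = [F, F, T]
r5 m[wind→φ3] = [F, F, T]
r5 m[wind→φ4] = [F, F, T]
r5 m[wind→φ5] = [F, F, T]
r5 m[sun→φ0] = [F, T, T]
r5 m[sun→φ1] = [T, T, F]
r6 m[φ0→rain] = [F, T, T]
r6 m[φ0→sun] = [T, T, F]
r6 m[φ1→wind] = [F, T, T]
r6 m[φ1→sun] = [F, T, T]
r6 m[φ2→rain] = [T, F, T]
r6 m[φ3→wind] = [F, F, T]
r6 m[φ4→wind] = [T, F, T]
r6 m[φ5→wind] = [F, F, T]
r6 m[rain→φ0] = [T, F, T]
r6 m[rain→φ2] = [F, T, T]
r6 m[wind→φ1] = [F, F, T]
r6 m[wind→φ3] = [F, F, T]
r6 m[wind→φ4] = [F, F, T]
r6 m[wind→φ5] = [F, F, T]
r6 m[sun→φ0] = [F, T, T]
r6 m[sun→φ1] = [T, T, F]
fixed point reached at round 6
b[wind] = ⊗ incoming = [F, F, T]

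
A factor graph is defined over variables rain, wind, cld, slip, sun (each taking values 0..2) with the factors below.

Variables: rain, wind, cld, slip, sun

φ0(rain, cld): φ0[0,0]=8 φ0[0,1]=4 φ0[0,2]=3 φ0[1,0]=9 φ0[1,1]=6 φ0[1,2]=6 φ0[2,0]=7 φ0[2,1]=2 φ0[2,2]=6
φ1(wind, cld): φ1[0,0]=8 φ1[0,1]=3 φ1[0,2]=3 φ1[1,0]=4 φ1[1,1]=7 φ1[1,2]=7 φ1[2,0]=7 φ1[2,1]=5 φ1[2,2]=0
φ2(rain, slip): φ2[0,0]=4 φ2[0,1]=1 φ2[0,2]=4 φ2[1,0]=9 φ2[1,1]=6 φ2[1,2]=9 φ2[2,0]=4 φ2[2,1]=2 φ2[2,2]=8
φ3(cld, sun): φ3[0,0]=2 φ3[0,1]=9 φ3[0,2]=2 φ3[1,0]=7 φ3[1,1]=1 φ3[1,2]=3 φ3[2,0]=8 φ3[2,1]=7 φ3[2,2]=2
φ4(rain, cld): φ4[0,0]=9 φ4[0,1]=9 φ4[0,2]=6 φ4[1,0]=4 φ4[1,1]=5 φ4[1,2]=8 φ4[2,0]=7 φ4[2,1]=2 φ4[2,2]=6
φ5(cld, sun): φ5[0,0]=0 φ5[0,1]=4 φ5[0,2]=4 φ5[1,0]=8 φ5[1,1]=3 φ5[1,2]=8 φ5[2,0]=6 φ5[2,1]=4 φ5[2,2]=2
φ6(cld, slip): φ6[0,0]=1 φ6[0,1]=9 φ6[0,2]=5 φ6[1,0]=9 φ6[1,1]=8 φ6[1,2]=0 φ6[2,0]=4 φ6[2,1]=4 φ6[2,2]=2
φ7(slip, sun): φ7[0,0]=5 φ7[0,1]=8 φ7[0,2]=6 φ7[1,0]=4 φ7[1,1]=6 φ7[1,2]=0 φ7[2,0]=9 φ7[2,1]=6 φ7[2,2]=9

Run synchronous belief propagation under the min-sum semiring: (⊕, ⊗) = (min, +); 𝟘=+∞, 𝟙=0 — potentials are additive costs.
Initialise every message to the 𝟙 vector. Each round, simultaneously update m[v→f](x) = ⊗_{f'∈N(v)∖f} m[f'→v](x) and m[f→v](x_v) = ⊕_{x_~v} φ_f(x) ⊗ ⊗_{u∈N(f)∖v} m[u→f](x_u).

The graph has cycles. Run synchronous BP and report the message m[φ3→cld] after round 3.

message @ round 3 = [4, 5, 4]

init: all messages = 𝟙 over 3 values
r1 m[φ0→rain] = [3, 6, 2]
r1 m[φ0→cld] = [7, 2, 3]
r1 m[φ1→wind] = [3, 4, 0]
r1 m[φ1→cld] = [4, 3, 0]
r1 m[φ2→rain] = [1, 6, 2]
r1 m[φ2→slip] = [4, 1, 4]
r1 m[φ3→cld] = [2, 1, 2]
r1 m[φ3→sun] = [2, 1, 2]
r1 m[φ4→rain] = [6, 4, 2]
r1 m[φ4→cld] = [4, 2, 6]
r1 m[φ5→cld] = [0, 3, 2]
r1 m[φ5→sun] = [0, 3, 2]
r1 m[φ6→cld] = [1, 0, 2]
r1 m[φ6→slip] = [1, 4, 0]
r1 m[φ7→slip] = [5, 0, 6]
r1 m[φ7→sun] = [4, 6, 0]
r1 m[rain→φ0] = [0, 0, 0]
r1 m[rain→φ2] = [0, 0, 0]
r1 m[rain→φ4] = [0, 0, 0]
r1 m[wind→φ1] = [0, 0, 0]
r1 m[cld→φ0] = [0, 0, 0]
r1 m[cld→φ1] = [0, 0, 0]
r1 m[cld→φ3] = [0, 0, 0]
r1 m[cld→φ4] = [0, 0, 0]
r1 m[cld→φ5] = [0, 0, 0]
r1 m[cld→φ6] = [0, 0, 0]
r1 m[slip→φ2] = [0, 0, 0]
r1 m[slip→φ6] = [0, 0, 0]
r1 m[slip→φ7] = [0, 0, 0]
r1 m[sun→φ3] = [0, 0, 0]
r1 m[sun→φ5] = [0, 0, 0]
r1 m[sun→φ7] = [0, 0, 0]
r2 m[φ0→rain] = [3, 6, 2]
r2 m[φ0→cld] = [7, 2, 3]
r2 m[φ1→wind] = [3, 4, 0]
r2 m[φ1→cld] = [4, 3, 0]
r2 m[φ2→rain] = [1, 6, 2]
r2 m[φ2→slip] = [4, 1, 4]
r2 m[φ3→cld] = [2, 1, 2]
r2 m[φ3→sun] = [2, 1, 2]
r2 m[φ4→rain] = [6, 4, 2]
r2 m[φ4→cld] = [4, 2, 6]
r2 m[φ5→cld] = [0, 3, 2]
r2 m[φ5→sun] = [0, 3, 2]
r2 m[φ6→cld] = [1, 0, 2]
r2 m[φ6→slip] = [1, 4, 0]
r2 m[φ7→slip] = [5, 0, 6]
r2 m[φ7→sun] = [4, 6, 0]
r2 m[rain→φ0] = [7, 10, 4]
r2 m[rain→φ2] = [9, 10, 4]
r2 m[rain→φ4] = [4, 12, 4]
r2 m[wind→φ1] = [0, 0, 0]
r2 m[cld→φ0] = [11, 9, 12]
r2 m[cld→φ1] = [14, 8, 15]
r2 m[cld→φ3] = [16, 10, 13]
r2 m[cld→φ4] = [14, 9, 9]
r2 m[cld→φ5] = [18, 8, 13]
r2 m[cld→φ6] = [17, 11, 13]
r2 m[slip→φ2] = [6, 4, 6]
r2 m[slip→φ6] = [9, 1, 10]
r2 m[slip→φ7] = [5, 5, 4]
r2 m[sun→φ3] = [4, 9, 2]
r2 m[sun→φ5] = [6, 7, 2]
r2 m[sun→φ7] = [2, 4, 4]
r3 m[φ0→rain] = [13, 15, 11]
r3 m[φ0→cld] = [11, 6, 10]
r3 m[φ1→wind] = [11, 15, 13]
r3 m[φ1→cld] = [4, 3, 0]
r3 m[φ2→rain] = [5, 10, 6]
r3 m[φ2→slip] = [8, 6, 12]
r3 m[φ3→cld] = [4, 5, 4]
r3 m[φ3→sun] = [17, 11, 13]
r3 m[φ4→rain] = [15, 14, 11]
r3 m[φ4→cld] = [11, 6, 10]
r3 m[φ5→cld] = [6, 10, 4]
r3 m[φ5→sun] = [16, 11, 15]
r3 m[φ6→cld] = [10, 9, 5]
r3 m[φ6→slip] = [17, 17, 11]
r3 m[φ7→slip] = [7, 4, 10]
r3 m[φ7→sun] = [9, 10, 5]
r3 m[rain→φ0] = [7, 10, 4]
r3 m[rain→φ2] = [9, 10, 4]
r3 m[rain→φ4] = [4, 12, 4]
r3 m[wind→φ1] = [0, 0, 0]
r3 m[cld→φ0] = [11, 9, 12]
r3 m[cld→φ1] = [14, 8, 15]
r3 m[cld→φ3] = [16, 10, 13]
r3 m[cld→φ4] = [14, 9, 9]
r3 m[cld→φ5] = [18, 8, 13]
r3 m[cld→φ6] = [17, 11, 13]
r3 m[slip→φ2] = [6, 4, 6]
r3 m[slip→φ6] = [9, 1, 10]
r3 m[slip→φ7] = [5, 5, 4]
r3 m[sun→φ3] = [4, 9, 2]
r3 m[sun→φ5] = [6, 7, 2]
r3 m[sun→φ7] = [2, 4, 4]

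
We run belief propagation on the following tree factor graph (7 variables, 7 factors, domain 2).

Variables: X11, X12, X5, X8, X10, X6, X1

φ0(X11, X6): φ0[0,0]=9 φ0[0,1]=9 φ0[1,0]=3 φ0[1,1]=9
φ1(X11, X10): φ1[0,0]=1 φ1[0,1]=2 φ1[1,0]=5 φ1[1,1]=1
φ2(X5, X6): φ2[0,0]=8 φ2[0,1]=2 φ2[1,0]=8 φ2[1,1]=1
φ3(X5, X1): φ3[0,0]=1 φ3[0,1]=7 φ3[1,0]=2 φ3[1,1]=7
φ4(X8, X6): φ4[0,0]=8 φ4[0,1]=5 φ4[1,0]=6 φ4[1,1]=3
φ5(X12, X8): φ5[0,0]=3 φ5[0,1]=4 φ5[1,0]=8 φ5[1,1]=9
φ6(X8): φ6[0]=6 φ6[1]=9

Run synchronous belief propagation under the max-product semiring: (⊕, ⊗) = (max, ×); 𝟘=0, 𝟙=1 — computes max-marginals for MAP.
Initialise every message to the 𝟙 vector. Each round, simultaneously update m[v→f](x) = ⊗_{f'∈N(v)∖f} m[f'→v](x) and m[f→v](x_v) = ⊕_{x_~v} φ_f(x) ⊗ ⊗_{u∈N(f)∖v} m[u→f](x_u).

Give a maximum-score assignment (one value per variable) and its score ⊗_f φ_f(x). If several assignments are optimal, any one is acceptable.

init: all messages = 𝟙 over 2 values
r1 m[φ0→X11] = [9, 9]
r1 m[φ0→X6] = [9, 9]
r1 m[φ1→X11] = [2, 5]
r1 m[φ1→X10] = [5, 2]
r1 m[φ2→X5] = [8, 8]
r1 m[φ2→X6] = [8, 2]
r1 m[φ3→X5] = [7, 7]
r1 m[φ3→X1] = [2, 7]
r1 m[φ4→X8] = [8, 6]
r1 m[φ4→X6] = [8, 5]
r1 m[φ5→X12] = [4, 9]
r1 m[φ5→X8] = [8, 9]
r1 m[φ6→X8] = [6, 9]
r1 m[X11→φ0] = [1, 1]
r1 m[X11→φ1] = [1, 1]
r1 m[X12→φ5] = [1, 1]
r1 m[X5→φ2] = [1, 1]
r1 m[X5→φ3] = [1, 1]
r1 m[X8→φ4] = [1, 1]
r1 m[X8→φ5] = [1, 1]
r1 m[X8→φ6] = [1, 1]
r1 m[X10→φ1] = [1, 1]
r1 m[X6→φ0] = [1, 1]
r1 m[X6→φ2] = [1, 1]
r1 m[X6→φ4] = [1, 1]
r1 m[X1→φ3] = [1, 1]
r2 m[φ0→X11] = [9, 9]
r2 m[φ0→X6] = [9, 9]
r2 m[φ1→X11] = [2, 5]
r2 m[φ1→X10] = [5, 2]
r2 m[φ2→X5] = [8, 8]
r2 m[φ2→X6] = [8, 2]
r2 m[φ3→X5] = [7, 7]
r2 m[φ3→X1] = [2, 7]
r2 m[φ4→X8] = [8, 6]
r2 m[φ4→X6] = [8, 5]
r2 m[φ5→X12] = [4, 9]
r2 m[φ5→X8] = [8, 9]
r2 m[φ6→X8] = [6, 9]
r2 m[X11→φ0] = [2, 5]
r2 m[X11→φ1] = [9, 9]
r2 m[X12→φ5] = [1, 1]
r2 m[X5→φ2] = [7, 7]
r2 m[X5→φ3] = [8, 8]
r2 m[X8→φ4] = [48, 81]
r2 m[X8→φ5] = [48, 54]
r2 m[X8→φ6] = [64, 54]
r2 m[X10→φ1] = [1, 1]
r2 m[X6→φ0] = [64, 10]
r2 m[X6→φ2] = [72, 45]
r2 m[X6→φ4] = [72, 18]
r2 m[X1→φ3] = [1, 1]
r3 m[φ0→X11] = [576, 192]
r3 m[φ0→X6] = [18, 45]
r3 m[φ1→X11] = [2, 5]
r3 m[φ1→X10] = [45, 18]
r3 m[φ2→X5] = [576, 576]
r3 m[φ2→X6] = [56, 14]
r3 m[φ3→X5] = [7, 7]
r3 m[φ3→X1] = [16, 56]
r3 m[φ4→X8] = [576, 432]
r3 m[φ4→X6] = [486, 243]
r3 m[φ5→X12] = [216, 486]
r3 m[φ5→X8] = [8, 9]
r3 m[φ6→X8] = [6, 9]
r3 m[X11→φ0] = [2, 5]
r3 m[X11→φ1] = [9, 9]
r3 m[X12→φ5] = [1, 1]
r3 m[X5→φ2] = [7, 7]
r3 m[X5→φ3] = [8, 8]
r3 m[X8→φ4] = [48, 81]
r3 m[X8→φ5] = [48, 54]
r3 m[X8→φ6] = [64, 54]
r3 m[X10→φ1] = [1, 1]
r3 m[X6→φ0] = [64, 10]
r3 m[X6→φ2] = [72, 45]
r3 m[X6→φ4] = [72, 18]
r3 m[X1→φ3] = [1, 1]
r4 m[φ0→X11] = [576, 192]
r4 m[φ0→X6] = [18, 45]
r4 m[φ1→X11] = [2, 5]
r4 m[φ1→X10] = [45, 18]
r4 m[φ2→X5] = [576, 576]
r4 m[φ2→X6] = [56, 14]
r4 m[φ3→X5] = [7, 7]
r4 m[φ3→X1] = [16, 56]
r4 m[φ4→X8] = [576, 432]
r4 m[φ4→X6] = [486, 243]
r4 m[φ5→X12] = [216, 486]
r4 m[φ5→X8] = [8, 9]
r4 m[φ6→X8] = [6, 9]
r4 m[X11→φ0] = [2, 5]
r4 m[X11→φ1] = [576, 192]
r4 m[X12→φ5] = [1, 1]
r4 m[X5→φ2] = [7, 7]
r4 m[X5→φ3] = [576, 576]
r4 m[X8→φ4] = [48, 81]
r4 m[X8→φ5] = [3456, 3888]
r4 m[X8→φ6] = [4608, 3888]
r4 m[X10→φ1] = [1, 1]
r4 m[X6→φ0] = [27216, 3402]
r4 m[X6→φ2] = [8748, 10935]
r4 m[X6→φ4] = [1008, 630]
r4 m[X1→φ3] = [1, 1]
r5 m[φ0→X11] = [244944, 81648]
r5 m[φ0→X6] = [18, 45]
r5 m[φ1→X11] = [2, 5]
r5 m[φ1→X10] = [960, 1152]
r5 m[φ2→X5] = [69984, 69984]
r5 m[φ2→X6] = [56, 14]
r5 m[φ3→X5] = [7, 7]
r5 m[φ3→X1] = [1152, 4032]
r5 m[φ4→X8] = [8064, 6048]
r5 m[φ4→X6] = [486, 243]
r5 m[φ5→X12] = [15552, 34992]
r5 m[φ5→X8] = [8, 9]
r5 m[φ6→X8] = [6, 9]
r5 m[X11→φ0] = [2, 5]
r5 m[X11→φ1] = [576, 192]
r5 m[X12→φ5] = [1, 1]
r5 m[X5→φ2] = [7, 7]
r5 m[X5→φ3] = [576, 576]
r5 m[X8→φ4] = [48, 81]
r5 m[X8→φ5] = [3456, 3888]
r5 m[X8→φ6] = [4608, 3888]
r5 m[X10→φ1] = [1, 1]
r5 m[X6→φ0] = [27216, 3402]
r5 m[X6→φ2] = [8748, 10935]
r5 m[X6→φ4] = [1008, 630]
r5 m[X1→φ3] = [1, 1]
r6 m[φ0→X11] = [244944, 81648]
r6 m[φ0→X6] = [18, 45]
r6 m[φ1→X11] = [2, 5]
r6 m[φ1→X10] = [960, 1152]
r6 m[φ2→X5] = [69984, 69984]
r6 m[φ2→X6] = [56, 14]
r6 m[φ3→X5] = [7, 7]
r6 m[φ3→X1] = [1152, 4032]
r6 m[φ4→X8] = [8064, 6048]
r6 m[φ4→X6] = [486, 243]
r6 m[φ5→X12] = [15552, 34992]
r6 m[φ5→X8] = [8, 9]
r6 m[φ6→X8] = [6, 9]
r6 m[X11→φ0] = [2, 5]
r6 m[X11→φ1] = [244944, 81648]
r6 m[X12→φ5] = [1, 1]
r6 m[X5→φ2] = [7, 7]
r6 m[X5→φ3] = [69984, 69984]
r6 m[X8→φ4] = [48, 81]
r6 m[X8→φ5] = [48384, 54432]
r6 m[X8→φ6] = [64512, 54432]
r6 m[X10→φ1] = [1, 1]
r6 m[X6→φ0] = [27216, 3402]
r6 m[X6→φ2] = [8748, 10935]
r6 m[X6→φ4] = [1008, 630]
r6 m[X1→φ3] = [1, 1]
r7 m[φ0→X11] = [244944, 81648]
r7 m[φ0→X6] = [18, 45]
r7 m[φ1→X11] = [2, 5]
r7 m[φ1→X10] = [408240, 489888]
r7 m[φ2→X5] = [69984, 69984]
r7 m[φ2→X6] = [56, 14]
r7 m[φ3→X5] = [7, 7]
r7 m[φ3→X1] = [139968, 489888]
r7 m[φ4→X8] = [8064, 6048]
r7 m[φ4→X6] = [486, 243]
r7 m[φ5→X12] = [217728, 489888]
r7 m[φ5→X8] = [8, 9]
r7 m[φ6→X8] = [6, 9]
r7 m[X11→φ0] = [2, 5]
r7 m[X11→φ1] = [244944, 81648]
r7 m[X12→φ5] = [1, 1]
r7 m[X5→φ2] = [7, 7]
r7 m[X5→φ3] = [69984, 69984]
r7 m[X8→φ4] = [48, 81]
r7 m[X8→φ5] = [48384, 54432]
r7 m[X8→φ6] = [64512, 54432]
r7 m[X10→φ1] = [1, 1]
r7 m[X6→φ0] = [27216, 3402]
r7 m[X6→φ2] = [8748, 10935]
r7 m[X6→φ4] = [1008, 630]
r7 m[X1→φ3] = [1, 1]
r8 m[φ0→X11] = [244944, 81648]
r8 m[φ0→X6] = [18, 45]
r8 m[φ1→X11] = [2, 5]
r8 m[φ1→X10] = [408240, 489888]
r8 m[φ2→X5] = [69984, 69984]
r8 m[φ2→X6] = [56, 14]
r8 m[φ3→X5] = [7, 7]
r8 m[φ3→X1] = [139968, 489888]
r8 m[φ4→X8] = [8064, 6048]
r8 m[φ4→X6] = [486, 243]
r8 m[φ5→X12] = [217728, 489888]
r8 m[φ5→X8] = [8, 9]
r8 m[φ6→X8] = [6, 9]
r8 m[X11→φ0] = [2, 5]
r8 m[X11→φ1] = [244944, 81648]
r8 m[X12→φ5] = [1, 1]
r8 m[X5→φ2] = [7, 7]
r8 m[X5→φ3] = [69984, 69984]
r8 m[X8→φ4] = [48, 81]
r8 m[X8→φ5] = [48384, 54432]
r8 m[X8→φ6] = [64512, 54432]
r8 m[X10→φ1] = [1, 1]
r8 m[X6→φ0] = [27216, 3402]
r8 m[X6→φ2] = [8748, 10935]
r8 m[X6→φ4] = [1008, 630]
r8 m[X1→φ3] = [1, 1]
fixed point reached at round 8
traceback from X11: (X11=0, X12=1, X5=0, X8=1, X10=1, X6=0, X1=1), score=489888

assignment: (X11=0, X12=1, X5=0, X8=1, X10=1, X6=0, X1=1); score = 489888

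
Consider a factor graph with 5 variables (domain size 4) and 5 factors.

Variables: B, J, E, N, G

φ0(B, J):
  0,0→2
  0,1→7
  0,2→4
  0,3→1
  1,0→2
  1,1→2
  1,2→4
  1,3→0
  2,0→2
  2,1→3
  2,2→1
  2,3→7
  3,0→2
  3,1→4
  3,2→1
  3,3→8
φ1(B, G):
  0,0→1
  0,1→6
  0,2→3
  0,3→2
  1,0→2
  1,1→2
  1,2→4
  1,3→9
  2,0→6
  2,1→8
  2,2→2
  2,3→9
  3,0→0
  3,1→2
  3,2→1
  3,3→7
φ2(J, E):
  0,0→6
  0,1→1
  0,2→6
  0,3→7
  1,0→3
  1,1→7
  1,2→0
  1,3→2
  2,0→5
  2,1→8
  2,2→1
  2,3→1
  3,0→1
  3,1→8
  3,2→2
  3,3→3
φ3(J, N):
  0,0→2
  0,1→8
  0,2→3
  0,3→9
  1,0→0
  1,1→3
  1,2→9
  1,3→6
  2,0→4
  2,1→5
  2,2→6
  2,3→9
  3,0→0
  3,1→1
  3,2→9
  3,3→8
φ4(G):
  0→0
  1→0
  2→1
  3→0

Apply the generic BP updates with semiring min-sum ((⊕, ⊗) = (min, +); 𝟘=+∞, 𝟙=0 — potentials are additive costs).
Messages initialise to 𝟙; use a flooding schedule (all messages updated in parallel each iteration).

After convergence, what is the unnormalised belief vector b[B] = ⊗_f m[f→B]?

init: all messages = 𝟙 over 4 values
r1 m[φ0→B] = [1, 0, 1, 1]
r1 m[φ0→J] = [2, 2, 1, 0]
r1 m[φ1→B] = [1, 2, 2, 0]
r1 m[φ1→G] = [0, 2, 1, 2]
r1 m[φ2→J] = [1, 0, 1, 1]
r1 m[φ2→E] = [1, 1, 0, 1]
r1 m[φ3→J] = [2, 0, 4, 0]
r1 m[φ3→N] = [0, 1, 3, 6]
r1 m[φ4→G] = [0, 0, 1, 0]
r1 m[B→φ0] = [0, 0, 0, 0]
r1 m[B→φ1] = [0, 0, 0, 0]
r1 m[J→φ0] = [0, 0, 0, 0]
r1 m[J→φ2] = [0, 0, 0, 0]
r1 m[J→φ3] = [0, 0, 0, 0]
r1 m[E→φ2] = [0, 0, 0, 0]
r1 m[N→φ3] = [0, 0, 0, 0]
r1 m[G→φ1] = [0, 0, 0, 0]
r1 m[G→φ4] = [0, 0, 0, 0]
r2 m[φ0→B] = [1, 0, 1, 1]
r2 m[φ0→J] = [2, 2, 1, 0]
r2 m[φ1→B] = [1, 2, 2, 0]
r2 m[φ1→G] = [0, 2, 1, 2]
r2 m[φ2→J] = [1, 0, 1, 1]
r2 m[φ2→E] = [1, 1, 0, 1]
r2 m[φ3→J] = [2, 0, 4, 0]
r2 m[φ3→N] = [0, 1, 3, 6]
r2 m[φ4→G] = [0, 0, 1, 0]
r2 m[B→φ0] = [1, 2, 2, 0]
r2 m[B→φ1] = [1, 0, 1, 1]
r2 m[J→φ0] = [3, 0, 5, 1]
r2 m[J→φ2] = [4, 2, 5, 0]
r2 m[J→φ3] = [3, 2, 2, 1]
r2 m[E→φ2] = [0, 0, 0, 0]
r2 m[N→φ3] = [0, 0, 0, 0]
r2 m[G→φ1] = [0, 0, 1, 0]
r2 m[G→φ4] = [0, 2, 1, 2]
r3 m[φ0→B] = [2, 1, 3, 4]
r3 m[φ0→J] = [2, 4, 1, 2]
r3 m[φ1→B] = [1, 2, 3, 0]
r3 m[φ1→G] = [1, 2, 2, 3]
r3 m[φ2→J] = [1, 0, 1, 1]
r3 m[φ2→E] = [1, 5, 2, 3]
r3 m[φ3→J] = [2, 0, 4, 0]
r3 m[φ3→N] = [1, 2, 6, 8]
r3 m[φ4→G] = [0, 0, 1, 0]
r3 m[B→φ0] = [1, 2, 2, 0]
r3 m[B→φ1] = [1, 0, 1, 1]
r3 m[J→φ0] = [3, 0, 5, 1]
r3 m[J→φ2] = [4, 2, 5, 0]
r3 m[J→φ3] = [3, 2, 2, 1]
r3 m[E→φ2] = [0, 0, 0, 0]
r3 m[N→φ3] = [0, 0, 0, 0]
r3 m[G→φ1] = [0, 0, 1, 0]
r3 m[G→φ4] = [0, 2, 1, 2]
r4 m[φ0→B] = [2, 1, 3, 4]
r4 m[φ0→J] = [2, 4, 1, 2]
r4 m[φ1→B] = [1, 2, 3, 0]
r4 m[φ1→G] = [1, 2, 2, 3]
r4 m[φ2→J] = [1, 0, 1, 1]
r4 m[φ2→E] = [1, 5, 2, 3]
r4 m[φ3→J] = [2, 0, 4, 0]
r4 m[φ3→N] = [1, 2, 6, 8]
r4 m[φ4→G] = [0, 0, 1, 0]
r4 m[B→φ0] = [1, 2, 3, 0]
r4 m[B→φ1] = [2, 1, 3, 4]
r4 m[J→φ0] = [3, 0, 5, 1]
r4 m[J→φ2] = [4, 4, 5, 2]
r4 m[J→φ3] = [3, 4, 2, 3]
r4 m[E→φ2] = [0, 0, 0, 0]
r4 m[N→φ3] = [0, 0, 0, 0]
r4 m[G→φ1] = [0, 0, 1, 0]
r4 m[G→φ4] = [1, 2, 2, 3]
r5 m[φ0→B] = [2, 1, 3, 4]
r5 m[φ0→J] = [2, 4, 1, 2]
r5 m[φ1→B] = [1, 2, 3, 0]
r5 m[φ1→G] = [3, 3, 5, 4]
r5 m[φ2→J] = [1, 0, 1, 1]
r5 m[φ2→E] = [3, 5, 4, 5]
r5 m[φ3→J] = [2, 0, 4, 0]
r5 m[φ3→N] = [3, 4, 6, 10]
r5 m[φ4→G] = [0, 0, 1, 0]
r5 m[B→φ0] = [1, 2, 3, 0]
r5 m[B→φ1] = [2, 1, 3, 4]
r5 m[J→φ0] = [3, 0, 5, 1]
r5 m[J→φ2] = [4, 4, 5, 2]
r5 m[J→φ3] = [3, 4, 2, 3]
r5 m[E→φ2] = [0, 0, 0, 0]
r5 m[N→φ3] = [0, 0, 0, 0]
r5 m[G→φ1] = [0, 0, 1, 0]
r5 m[G→φ4] = [1, 2, 2, 3]
r6 m[φ0→B] = [2, 1, 3, 4]
r6 m[φ0→J] = [2, 4, 1, 2]
r6 m[φ1→B] = [1, 2, 3, 0]
r6 m[φ1→G] = [3, 3, 5, 4]
r6 m[φ2→J] = [1, 0, 1, 1]
r6 m[φ2→E] = [3, 5, 4, 5]
r6 m[φ3→J] = [2, 0, 4, 0]
r6 m[φ3→N] = [3, 4, 6, 10]
r6 m[φ4→G] = [0, 0, 1, 0]
r6 m[B→φ0] = [1, 2, 3, 0]
r6 m[B→φ1] = [2, 1, 3, 4]
r6 m[J→φ0] = [3, 0, 5, 1]
r6 m[J→φ2] = [4, 4, 5, 2]
r6 m[J→φ3] = [3, 4, 2, 3]
r6 m[E→φ2] = [0, 0, 0, 0]
r6 m[N→φ3] = [0, 0, 0, 0]
r6 m[G→φ1] = [0, 0, 1, 0]
r6 m[G→φ4] = [3, 3, 5, 4]
r7 m[φ0→B] = [2, 1, 3, 4]
r7 m[φ0→J] = [2, 4, 1, 2]
r7 m[φ1→B] = [1, 2, 3, 0]
r7 m[φ1→G] = [3, 3, 5, 4]
r7 m[φ2→J] = [1, 0, 1, 1]
r7 m[φ2→E] = [3, 5, 4, 5]
r7 m[φ3→J] = [2, 0, 4, 0]
r7 m[φ3→N] = [3, 4, 6, 10]
r7 m[φ4→G] = [0, 0, 1, 0]
r7 m[B→φ0] = [1, 2, 3, 0]
r7 m[B→φ1] = [2, 1, 3, 4]
r7 m[J→φ0] = [3, 0, 5, 1]
r7 m[J→φ2] = [4, 4, 5, 2]
r7 m[J→φ3] = [3, 4, 2, 3]
r7 m[E→φ2] = [0, 0, 0, 0]
r7 m[N→φ3] = [0, 0, 0, 0]
r7 m[G→φ1] = [0, 0, 1, 0]
r7 m[G→φ4] = [3, 3, 5, 4]
fixed point reached at round 7
b[B] = ⊗ incoming = [3, 3, 6, 4]

b[B] = [3, 3, 6, 4]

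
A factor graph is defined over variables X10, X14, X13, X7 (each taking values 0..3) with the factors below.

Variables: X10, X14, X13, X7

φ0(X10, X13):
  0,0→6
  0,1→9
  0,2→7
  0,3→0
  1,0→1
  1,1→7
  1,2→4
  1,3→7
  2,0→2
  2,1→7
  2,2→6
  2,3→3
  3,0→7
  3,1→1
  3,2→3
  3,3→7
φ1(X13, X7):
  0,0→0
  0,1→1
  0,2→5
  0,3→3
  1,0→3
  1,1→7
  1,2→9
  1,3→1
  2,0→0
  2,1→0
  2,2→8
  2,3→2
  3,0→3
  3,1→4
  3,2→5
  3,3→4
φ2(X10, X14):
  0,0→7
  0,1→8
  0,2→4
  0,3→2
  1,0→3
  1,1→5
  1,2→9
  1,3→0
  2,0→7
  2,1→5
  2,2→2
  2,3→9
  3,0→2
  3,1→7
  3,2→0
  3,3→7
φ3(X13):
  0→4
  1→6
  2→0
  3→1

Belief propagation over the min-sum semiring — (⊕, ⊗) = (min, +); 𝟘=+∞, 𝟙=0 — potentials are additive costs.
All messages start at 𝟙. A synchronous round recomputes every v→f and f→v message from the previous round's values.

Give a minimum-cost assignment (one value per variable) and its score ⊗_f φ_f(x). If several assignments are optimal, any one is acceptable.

init: all messages = 𝟙 over 4 values
r1 m[φ0→X10] = [0, 1, 2, 1]
r1 m[φ0→X13] = [1, 1, 3, 0]
r1 m[φ1→X13] = [0, 1, 0, 3]
r1 m[φ1→X7] = [0, 0, 5, 1]
r1 m[φ2→X10] = [2, 0, 2, 0]
r1 m[φ2→X14] = [2, 5, 0, 0]
r1 m[φ3→X13] = [4, 6, 0, 1]
r1 m[X10→φ0] = [0, 0, 0, 0]
r1 m[X10→φ2] = [0, 0, 0, 0]
r1 m[X14→φ2] = [0, 0, 0, 0]
r1 m[X13→φ0] = [0, 0, 0, 0]
r1 m[X13→φ1] = [0, 0, 0, 0]
r1 m[X13→φ3] = [0, 0, 0, 0]
r1 m[X7→φ1] = [0, 0, 0, 0]
r2 m[φ0→X10] = [0, 1, 2, 1]
r2 m[φ0→X13] = [1, 1, 3, 0]
r2 m[φ1→X13] = [0, 1, 0, 3]
r2 m[φ1→X7] = [0, 0, 5, 1]
r2 m[φ2→X10] = [2, 0, 2, 0]
r2 m[φ2→X14] = [2, 5, 0, 0]
r2 m[φ3→X13] = [4, 6, 0, 1]
r2 m[X10→φ0] = [2, 0, 2, 0]
r2 m[X10→φ2] = [0, 1, 2, 1]
r2 m[X14→φ2] = [0, 0, 0, 0]
r2 m[X13→φ0] = [4, 7, 0, 4]
r2 m[X13→φ1] = [5, 7, 3, 1]
r2 m[X13→φ3] = [1, 2, 3, 3]
r2 m[X7→φ1] = [0, 0, 0, 0]
r3 m[φ0→X10] = [4, 4, 6, 3]
r3 m[φ0→X13] = [1, 1, 3, 2]
r3 m[φ1→X13] = [0, 1, 0, 3]
r3 m[φ1→X7] = [3, 3, 6, 5]
r3 m[φ2→X10] = [2, 0, 2, 0]
r3 m[φ2→X14] = [3, 6, 1, 1]
r3 m[φ3→X13] = [4, 6, 0, 1]
r3 m[X10→φ0] = [2, 0, 2, 0]
r3 m[X10→φ2] = [0, 1, 2, 1]
r3 m[X14→φ2] = [0, 0, 0, 0]
r3 m[X13→φ0] = [4, 7, 0, 4]
r3 m[X13→φ1] = [5, 7, 3, 1]
r3 m[X13→φ3] = [1, 2, 3, 3]
r3 m[X7→φ1] = [0, 0, 0, 0]
r4 m[φ0→X10] = [4, 4, 6, 3]
r4 m[φ0→X13] = [1, 1, 3, 2]
r4 m[φ1→X13] = [0, 1, 0, 3]
r4 m[φ1→X7] = [3, 3, 6, 5]
r4 m[φ2→X10] = [2, 0, 2, 0]
r4 m[φ2→X14] = [3, 6, 1, 1]
r4 m[φ3→X13] = [4, 6, 0, 1]
r4 m[X10→φ0] = [2, 0, 2, 0]
r4 m[X10→φ2] = [4, 4, 6, 3]
r4 m[X14→φ2] = [0, 0, 0, 0]
r4 m[X13→φ0] = [4, 7, 0, 4]
r4 m[X13→φ1] = [5, 7, 3, 3]
r4 m[X13→φ3] = [1, 2, 3, 5]
r4 m[X7→φ1] = [0, 0, 0, 0]
r5 m[φ0→X10] = [4, 4, 6, 3]
r5 m[φ0→X13] = [1, 1, 3, 2]
r5 m[φ1→X13] = [0, 1, 0, 3]
r5 m[φ1→X7] = [3, 3, 8, 5]
r5 m[φ2→X10] = [2, 0, 2, 0]
r5 m[φ2→X14] = [5, 9, 3, 4]
r5 m[φ3→X13] = [4, 6, 0, 1]
r5 m[X10→φ0] = [2, 0, 2, 0]
r5 m[X10→φ2] = [4, 4, 6, 3]
r5 m[X14→φ2] = [0, 0, 0, 0]
r5 m[X13→φ0] = [4, 7, 0, 4]
r5 m[X13→φ1] = [5, 7, 3, 3]
r5 m[X13→φ3] = [1, 2, 3, 5]
r5 m[X7→φ1] = [0, 0, 0, 0]
r6 m[φ0→X10] = [4, 4, 6, 3]
r6 m[φ0→X13] = [1, 1, 3, 2]
r6 m[φ1→X13] = [0, 1, 0, 3]
r6 m[φ1→X7] = [3, 3, 8, 5]
r6 m[φ2→X10] = [2, 0, 2, 0]
r6 m[φ2→X14] = [5, 9, 3, 4]
r6 m[φ3→X13] = [4, 6, 0, 1]
r6 m[X10→φ0] = [2, 0, 2, 0]
r6 m[X10→φ2] = [4, 4, 6, 3]
r6 m[X14→φ2] = [0, 0, 0, 0]
r6 m[X13→φ0] = [4, 7, 0, 4]
r6 m[X13→φ1] = [5, 7, 3, 3]
r6 m[X13→φ3] = [1, 2, 3, 5]
r6 m[X7→φ1] = [0, 0, 0, 0]
fixed point reached at round 6
traceback from X10: (X10=3, X14=2, X13=2, X7=0), score=3

assignment: (X10=3, X14=2, X13=2, X7=0); score = 3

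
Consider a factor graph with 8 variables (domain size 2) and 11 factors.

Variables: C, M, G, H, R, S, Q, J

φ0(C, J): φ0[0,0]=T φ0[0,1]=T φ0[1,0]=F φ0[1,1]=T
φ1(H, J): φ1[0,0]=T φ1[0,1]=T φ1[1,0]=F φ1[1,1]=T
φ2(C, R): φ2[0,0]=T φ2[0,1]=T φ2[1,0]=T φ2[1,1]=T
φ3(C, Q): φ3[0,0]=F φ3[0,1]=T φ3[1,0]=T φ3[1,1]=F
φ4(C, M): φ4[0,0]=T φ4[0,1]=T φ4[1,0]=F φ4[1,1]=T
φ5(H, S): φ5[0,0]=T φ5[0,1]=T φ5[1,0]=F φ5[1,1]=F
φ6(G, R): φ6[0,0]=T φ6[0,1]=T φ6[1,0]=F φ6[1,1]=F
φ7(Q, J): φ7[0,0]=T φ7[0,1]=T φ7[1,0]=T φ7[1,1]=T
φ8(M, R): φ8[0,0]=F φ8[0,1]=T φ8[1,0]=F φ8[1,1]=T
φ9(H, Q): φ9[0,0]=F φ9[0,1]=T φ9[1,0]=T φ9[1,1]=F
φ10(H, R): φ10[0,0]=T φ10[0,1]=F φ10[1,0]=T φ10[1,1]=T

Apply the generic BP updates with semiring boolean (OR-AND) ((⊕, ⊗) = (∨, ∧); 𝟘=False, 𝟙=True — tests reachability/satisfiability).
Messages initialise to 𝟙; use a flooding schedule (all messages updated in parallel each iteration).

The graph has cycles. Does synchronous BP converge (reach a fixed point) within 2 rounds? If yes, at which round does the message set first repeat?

init: all messages = 𝟙 over 2 values
r1 m[φ0→C] = [T, T]
r1 m[φ0→J] = [T, T]
r1 m[φ1→H] = [T, T]
r1 m[φ1→J] = [T, T]
r1 m[φ2→C] = [T, T]
r1 m[φ2→R] = [T, T]
r1 m[φ3→C] = [T, T]
r1 m[φ3→Q] = [T, T]
r1 m[φ4→C] = [T, T]
r1 m[φ4→M] = [T, T]
r1 m[φ5→H] = [T, F]
r1 m[φ5→S] = [T, T]
r1 m[φ6→G] = [T, F]
r1 m[φ6→R] = [T, T]
r1 m[φ7→Q] = [T, T]
r1 m[φ7→J] = [T, T]
r1 m[φ8→M] = [T, T]
r1 m[φ8→R] = [F, T]
r1 m[φ9→H] = [T, T]
r1 m[φ9→Q] = [T, T]
r1 m[φ10→H] = [T, T]
r1 m[φ10→R] = [T, T]
r1 m[C→φ0] = [T, T]
r1 m[C→φ2] = [T, T]
r1 m[C→φ3] = [T, T]
r1 m[C→φ4] = [T, T]
r1 m[M→φ4] = [T, T]
r1 m[M→φ8] = [T, T]
r1 m[G→φ6] = [T, T]
r1 m[H→φ1] = [T, T]
r1 m[H→φ5] = [T, T]
r1 m[H→φ9] = [T, T]
r1 m[H→φ10] = [T, T]
r1 m[R→φ2] = [T, T]
r1 m[R→φ6] = [T, T]
r1 m[R→φ8] = [T, T]
r1 m[R→φ10] = [T, T]
r1 m[S→φ5] = [T, T]
r1 m[Q→φ3] = [T, T]
r1 m[Q→φ7] = [T, T]
r1 m[Q→φ9] = [T, T]
r1 m[J→φ0] = [T, T]
r1 m[J→φ1] = [T, T]
r1 m[J→φ7] = [T, T]
r2 m[φ0→C] = [T, T]
r2 m[φ0→J] = [T, T]
r2 m[φ1→H] = [T, T]
r2 m[φ1→J] = [T, T]
r2 m[φ2→C] = [T, T]
r2 m[φ2→R] = [T, T]
r2 m[φ3→C] = [T, T]
r2 m[φ3→Q] = [T, T]
r2 m[φ4→C] = [T, T]
r2 m[φ4→M] = [T, T]
r2 m[φ5→H] = [T, F]
r2 m[φ5→S] = [T, T]
r2 m[φ6→G] = [T, F]
r2 m[φ6→R] = [T, T]
r2 m[φ7→Q] = [T, T]
r2 m[φ7→J] = [T, T]
r2 m[φ8→M] = [T, T]
r2 m[φ8→R] = [F, T]
r2 m[φ9→H] = [T, T]
r2 m[φ9→Q] = [T, T]
r2 m[φ10→H] = [T, T]
r2 m[φ10→R] = [T, T]
r2 m[C→φ0] = [T, T]
r2 m[C→φ2] = [T, T]
r2 m[C→φ3] = [T, T]
r2 m[C→φ4] = [T, T]
r2 m[M→φ4] = [T, T]
r2 m[M→φ8] = [T, T]
r2 m[G→φ6] = [T, T]
r2 m[H→φ1] = [T, F]
r2 m[H→φ5] = [T, T]
r2 m[H→φ9] = [T, F]
r2 m[H→φ10] = [T, F]
r2 m[R→φ2] = [F, T]
r2 m[R→φ6] = [F, T]
r2 m[R→φ8] = [T, T]
r2 m[R→φ10] = [F, T]
r2 m[S→φ5] = [T, T]
r2 m[Q→φ3] = [T, T]
r2 m[Q→φ7] = [T, T]
r2 m[Q→φ9] = [T, T]
r2 m[J→φ0] = [T, T]
r2 m[J→φ1] = [T, T]
r2 m[J→φ7] = [T, T]
no fixed point within 2 rounds

NOT CONVERGED within 2 rounds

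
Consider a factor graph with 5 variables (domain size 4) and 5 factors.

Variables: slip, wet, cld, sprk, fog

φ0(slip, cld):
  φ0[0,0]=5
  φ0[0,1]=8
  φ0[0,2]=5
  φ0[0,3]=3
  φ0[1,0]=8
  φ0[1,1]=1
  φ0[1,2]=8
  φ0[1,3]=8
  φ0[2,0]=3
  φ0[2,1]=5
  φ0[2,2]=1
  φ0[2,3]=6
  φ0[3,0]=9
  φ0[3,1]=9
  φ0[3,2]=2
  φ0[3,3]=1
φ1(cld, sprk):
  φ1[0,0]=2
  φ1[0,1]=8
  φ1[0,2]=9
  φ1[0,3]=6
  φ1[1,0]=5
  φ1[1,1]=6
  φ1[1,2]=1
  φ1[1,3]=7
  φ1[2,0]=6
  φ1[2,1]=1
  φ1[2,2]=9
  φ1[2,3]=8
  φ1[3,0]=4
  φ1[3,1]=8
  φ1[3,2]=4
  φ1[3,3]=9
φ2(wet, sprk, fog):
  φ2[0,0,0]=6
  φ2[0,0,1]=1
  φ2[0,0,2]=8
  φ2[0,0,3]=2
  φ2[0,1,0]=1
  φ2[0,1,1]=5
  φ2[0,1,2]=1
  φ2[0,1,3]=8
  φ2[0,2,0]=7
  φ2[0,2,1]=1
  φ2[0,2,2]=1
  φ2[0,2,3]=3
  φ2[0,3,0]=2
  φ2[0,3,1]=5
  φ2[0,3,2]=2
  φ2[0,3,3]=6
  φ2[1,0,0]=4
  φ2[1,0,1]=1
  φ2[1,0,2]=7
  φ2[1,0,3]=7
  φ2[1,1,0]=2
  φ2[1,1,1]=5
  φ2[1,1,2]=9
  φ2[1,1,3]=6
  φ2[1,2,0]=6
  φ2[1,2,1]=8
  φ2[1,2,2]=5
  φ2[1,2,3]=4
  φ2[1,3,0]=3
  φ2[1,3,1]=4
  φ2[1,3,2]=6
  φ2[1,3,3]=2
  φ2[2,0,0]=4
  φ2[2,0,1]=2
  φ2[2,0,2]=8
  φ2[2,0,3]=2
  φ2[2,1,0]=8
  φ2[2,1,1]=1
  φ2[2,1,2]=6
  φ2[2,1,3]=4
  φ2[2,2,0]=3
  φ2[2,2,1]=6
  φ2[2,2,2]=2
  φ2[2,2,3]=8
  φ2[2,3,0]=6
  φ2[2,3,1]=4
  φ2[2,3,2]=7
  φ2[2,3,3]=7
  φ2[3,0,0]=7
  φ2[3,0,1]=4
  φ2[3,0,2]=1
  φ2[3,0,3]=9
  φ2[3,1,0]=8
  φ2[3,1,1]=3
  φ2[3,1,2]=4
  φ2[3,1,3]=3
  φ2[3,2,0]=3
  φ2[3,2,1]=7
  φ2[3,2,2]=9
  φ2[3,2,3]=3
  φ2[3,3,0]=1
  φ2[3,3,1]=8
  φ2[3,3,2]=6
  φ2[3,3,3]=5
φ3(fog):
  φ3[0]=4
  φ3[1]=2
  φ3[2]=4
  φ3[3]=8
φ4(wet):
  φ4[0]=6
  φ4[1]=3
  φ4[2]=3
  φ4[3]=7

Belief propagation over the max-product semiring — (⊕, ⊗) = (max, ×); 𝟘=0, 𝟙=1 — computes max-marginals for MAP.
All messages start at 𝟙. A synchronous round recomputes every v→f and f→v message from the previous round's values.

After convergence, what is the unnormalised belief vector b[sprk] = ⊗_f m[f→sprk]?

b[sprk] = [24192, 27648, 20412, 20736]

init: all messages = 𝟙 over 4 values
r1 m[φ0→slip] = [8, 8, 6, 9]
r1 m[φ0→cld] = [9, 9, 8, 8]
r1 m[φ1→cld] = [9, 7, 9, 9]
r1 m[φ1→sprk] = [6, 8, 9, 9]
r1 m[φ2→wet] = [8, 9, 8, 9]
r1 m[φ2→sprk] = [9, 9, 9, 8]
r1 m[φ2→fog] = [8, 8, 9, 9]
r1 m[φ3→fog] = [4, 2, 4, 8]
r1 m[φ4→wet] = [6, 3, 3, 7]
r1 m[slip→φ0] = [1, 1, 1, 1]
r1 m[wet→φ2] = [1, 1, 1, 1]
r1 m[wet→φ4] = [1, 1, 1, 1]
r1 m[cld→φ0] = [1, 1, 1, 1]
r1 m[cld→φ1] = [1, 1, 1, 1]
r1 m[sprk→φ1] = [1, 1, 1, 1]
r1 m[sprk→φ2] = [1, 1, 1, 1]
r1 m[fog→φ2] = [1, 1, 1, 1]
r1 m[fog→φ3] = [1, 1, 1, 1]
r2 m[φ0→slip] = [8, 8, 6, 9]
r2 m[φ0→cld] = [9, 9, 8, 8]
r2 m[φ1→cld] = [9, 7, 9, 9]
r2 m[φ1→sprk] = [6, 8, 9, 9]
r2 m[φ2→wet] = [8, 9, 8, 9]
r2 m[φ2→sprk] = [9, 9, 9, 8]
r2 m[φ2→fog] = [8, 8, 9, 9]
r2 m[φ3→fog] = [4, 2, 4, 8]
r2 m[φ4→wet] = [6, 3, 3, 7]
r2 m[slip→φ0] = [1, 1, 1, 1]
r2 m[wet→φ2] = [6, 3, 3, 7]
r2 m[wet→φ4] = [8, 9, 8, 9]
r2 m[cld→φ0] = [9, 7, 9, 9]
r2 m[cld→φ1] = [9, 9, 8, 8]
r2 m[sprk→φ1] = [9, 9, 9, 8]
r2 m[sprk→φ2] = [6, 8, 9, 9]
r2 m[fog→φ2] = [4, 2, 4, 8]
r2 m[fog→φ3] = [8, 8, 9, 9]
r3 m[φ0→slip] = [56, 72, 54, 81]
r3 m[φ0→cld] = [9, 9, 8, 8]
r3 m[φ1→cld] = [81, 56, 81, 72]
r3 m[φ1→sprk] = [48, 72, 81, 72]
r3 m[φ2→wet] = [512, 384, 576, 432]
r3 m[φ2→sprk] = [504, 384, 252, 288]
r3 m[φ2→fog] = [448, 504, 567, 384]
r3 m[φ3→fog] = [4, 2, 4, 8]
r3 m[φ4→wet] = [6, 3, 3, 7]
r3 m[slip→φ0] = [1, 1, 1, 1]
r3 m[wet→φ2] = [6, 3, 3, 7]
r3 m[wet→φ4] = [8, 9, 8, 9]
r3 m[cld→φ0] = [9, 7, 9, 9]
r3 m[cld→φ1] = [9, 9, 8, 8]
r3 m[sprk→φ1] = [9, 9, 9, 8]
r3 m[sprk→φ2] = [6, 8, 9, 9]
r3 m[fog→φ2] = [4, 2, 4, 8]
r3 m[fog→φ3] = [8, 8, 9, 9]
r4 m[φ0→slip] = [56, 72, 54, 81]
r4 m[φ0→cld] = [9, 9, 8, 8]
r4 m[φ1→cld] = [81, 56, 81, 72]
r4 m[φ1→sprk] = [48, 72, 81, 72]
r4 m[φ2→wet] = [512, 384, 576, 432]
r4 m[φ2→sprk] = [504, 384, 252, 288]
r4 m[φ2→fog] = [448, 504, 567, 384]
r4 m[φ3→fog] = [4, 2, 4, 8]
r4 m[φ4→wet] = [6, 3, 3, 7]
r4 m[slip→φ0] = [1, 1, 1, 1]
r4 m[wet→φ2] = [6, 3, 3, 7]
r4 m[wet→φ4] = [512, 384, 576, 432]
r4 m[cld→φ0] = [81, 56, 81, 72]
r4 m[cld→φ1] = [9, 9, 8, 8]
r4 m[sprk→φ1] = [504, 384, 252, 288]
r4 m[sprk→φ2] = [48, 72, 81, 72]
r4 m[fog→φ2] = [4, 2, 4, 8]
r4 m[fog→φ3] = [448, 504, 567, 384]
r5 m[φ0→slip] = [448, 648, 432, 729]
r5 m[φ0→cld] = [9, 9, 8, 8]
r5 m[φ1→cld] = [3072, 2520, 3024, 3072]
r5 m[φ1→sprk] = [48, 72, 81, 72]
r5 m[φ2→wet] = [4608, 3456, 5184, 3456]
r5 m[φ2→sprk] = [504, 384, 252, 288]
r5 m[φ2→fog] = [4032, 4032, 5103, 3456]
r5 m[φ3→fog] = [4, 2, 4, 8]
r5 m[φ4→wet] = [6, 3, 3, 7]
r5 m[slip→φ0] = [1, 1, 1, 1]
r5 m[wet→φ2] = [6, 3, 3, 7]
r5 m[wet→φ4] = [512, 384, 576, 432]
r5 m[cld→φ0] = [81, 56, 81, 72]
r5 m[cld→φ1] = [9, 9, 8, 8]
r5 m[sprk→φ1] = [504, 384, 252, 288]
r5 m[sprk→φ2] = [48, 72, 81, 72]
r5 m[fog→φ2] = [4, 2, 4, 8]
r5 m[fog→φ3] = [448, 504, 567, 384]
r6 m[φ0→slip] = [448, 648, 432, 729]
r6 m[φ0→cld] = [9, 9, 8, 8]
r6 m[φ1→cld] = [3072, 2520, 3024, 3072]
r6 m[φ1→sprk] = [48, 72, 81, 72]
r6 m[φ2→wet] = [4608, 3456, 5184, 3456]
r6 m[φ2→sprk] = [504, 384, 252, 288]
r6 m[φ2→fog] = [4032, 4032, 5103, 3456]
r6 m[φ3→fog] = [4, 2, 4, 8]
r6 m[φ4→wet] = [6, 3, 3, 7]
r6 m[slip→φ0] = [1, 1, 1, 1]
r6 m[wet→φ2] = [6, 3, 3, 7]
r6 m[wet→φ4] = [4608, 3456, 5184, 3456]
r6 m[cld→φ0] = [3072, 2520, 3024, 3072]
r6 m[cld→φ1] = [9, 9, 8, 8]
r6 m[sprk→φ1] = [504, 384, 252, 288]
r6 m[sprk→φ2] = [48, 72, 81, 72]
r6 m[fog→φ2] = [4, 2, 4, 8]
r6 m[fog→φ3] = [4032, 4032, 5103, 3456]
r7 m[φ0→slip] = [20160, 24576, 18432, 27648]
r7 m[φ0→cld] = [9, 9, 8, 8]
r7 m[φ1→cld] = [3072, 2520, 3024, 3072]
r7 m[φ1→sprk] = [48, 72, 81, 72]
r7 m[φ2→wet] = [4608, 3456, 5184, 3456]
r7 m[φ2→sprk] = [504, 384, 252, 288]
r7 m[φ2→fog] = [4032, 4032, 5103, 3456]
r7 m[φ3→fog] = [4, 2, 4, 8]
r7 m[φ4→wet] = [6, 3, 3, 7]
r7 m[slip→φ0] = [1, 1, 1, 1]
r7 m[wet→φ2] = [6, 3, 3, 7]
r7 m[wet→φ4] = [4608, 3456, 5184, 3456]
r7 m[cld→φ0] = [3072, 2520, 3024, 3072]
r7 m[cld→φ1] = [9, 9, 8, 8]
r7 m[sprk→φ1] = [504, 384, 252, 288]
r7 m[sprk→φ2] = [48, 72, 81, 72]
r7 m[fog→φ2] = [4, 2, 4, 8]
r7 m[fog→φ3] = [4032, 4032, 5103, 3456]
r8 m[φ0→slip] = [20160, 24576, 18432, 27648]
r8 m[φ0→cld] = [9, 9, 8, 8]
r8 m[φ1→cld] = [3072, 2520, 3024, 3072]
r8 m[φ1→sprk] = [48, 72, 81, 72]
r8 m[φ2→wet] = [4608, 3456, 5184, 3456]
r8 m[φ2→sprk] = [504, 384, 252, 288]
r8 m[φ2→fog] = [4032, 4032, 5103, 3456]
r8 m[φ3→fog] = [4, 2, 4, 8]
r8 m[φ4→wet] = [6, 3, 3, 7]
r8 m[slip→φ0] = [1, 1, 1, 1]
r8 m[wet→φ2] = [6, 3, 3, 7]
r8 m[wet→φ4] = [4608, 3456, 5184, 3456]
r8 m[cld→φ0] = [3072, 2520, 3024, 3072]
r8 m[cld→φ1] = [9, 9, 8, 8]
r8 m[sprk→φ1] = [504, 384, 252, 288]
r8 m[sprk→φ2] = [48, 72, 81, 72]
r8 m[fog→φ2] = [4, 2, 4, 8]
r8 m[fog→φ3] = [4032, 4032, 5103, 3456]
fixed point reached at round 8
b[sprk] = ⊗ incoming = [24192, 27648, 20412, 20736]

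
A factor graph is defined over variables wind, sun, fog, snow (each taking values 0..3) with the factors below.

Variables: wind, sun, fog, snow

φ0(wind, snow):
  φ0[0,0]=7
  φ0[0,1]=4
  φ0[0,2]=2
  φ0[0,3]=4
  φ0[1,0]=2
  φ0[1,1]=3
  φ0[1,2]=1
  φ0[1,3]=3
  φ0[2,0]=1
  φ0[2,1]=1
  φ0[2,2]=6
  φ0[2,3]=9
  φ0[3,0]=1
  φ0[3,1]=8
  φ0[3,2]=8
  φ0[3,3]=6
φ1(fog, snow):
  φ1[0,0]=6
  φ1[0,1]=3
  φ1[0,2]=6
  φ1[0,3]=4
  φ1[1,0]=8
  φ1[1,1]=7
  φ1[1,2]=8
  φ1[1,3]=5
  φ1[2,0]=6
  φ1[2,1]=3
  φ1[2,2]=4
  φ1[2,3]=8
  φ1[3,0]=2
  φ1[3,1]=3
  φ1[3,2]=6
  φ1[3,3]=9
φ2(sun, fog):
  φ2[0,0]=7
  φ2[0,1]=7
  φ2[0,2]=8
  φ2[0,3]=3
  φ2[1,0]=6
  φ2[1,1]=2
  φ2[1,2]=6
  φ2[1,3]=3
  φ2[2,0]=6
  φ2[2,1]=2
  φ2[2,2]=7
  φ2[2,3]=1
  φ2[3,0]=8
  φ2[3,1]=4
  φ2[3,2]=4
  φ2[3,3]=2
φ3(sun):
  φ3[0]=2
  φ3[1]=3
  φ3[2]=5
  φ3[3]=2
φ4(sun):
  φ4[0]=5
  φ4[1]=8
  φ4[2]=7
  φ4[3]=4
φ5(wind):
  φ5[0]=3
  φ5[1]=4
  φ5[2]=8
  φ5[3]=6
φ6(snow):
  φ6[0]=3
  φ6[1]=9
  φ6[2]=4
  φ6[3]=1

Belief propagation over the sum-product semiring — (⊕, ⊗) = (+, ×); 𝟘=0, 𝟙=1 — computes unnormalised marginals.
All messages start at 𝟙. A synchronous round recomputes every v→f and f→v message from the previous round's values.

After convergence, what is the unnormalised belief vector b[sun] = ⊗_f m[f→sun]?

b[sun] = [1768480, 2612400, 3578260, 988704]

init: all messages = 𝟙 over 4 values
r1 m[φ0→wind] = [17, 9, 17, 23]
r1 m[φ0→snow] = [11, 16, 17, 22]
r1 m[φ1→fog] = [19, 28, 21, 20]
r1 m[φ1→snow] = [22, 16, 24, 26]
r1 m[φ2→sun] = [25, 17, 16, 18]
r1 m[φ2→fog] = [27, 15, 25, 9]
r1 m[φ3→sun] = [2, 3, 5, 2]
r1 m[φ4→sun] = [5, 8, 7, 4]
r1 m[φ5→wind] = [3, 4, 8, 6]
r1 m[φ6→snow] = [3, 9, 4, 1]
r1 m[wind→φ0] = [1, 1, 1, 1]
r1 m[wind→φ5] = [1, 1, 1, 1]
r1 m[sun→φ2] = [1, 1, 1, 1]
r1 m[sun→φ3] = [1, 1, 1, 1]
r1 m[sun→φ4] = [1, 1, 1, 1]
r1 m[fog→φ1] = [1, 1, 1, 1]
r1 m[fog→φ2] = [1, 1, 1, 1]
r1 m[snow→φ0] = [1, 1, 1, 1]
r1 m[snow→φ1] = [1, 1, 1, 1]
r1 m[snow→φ6] = [1, 1, 1, 1]
r2 m[φ0→wind] = [17, 9, 17, 23]
r2 m[φ0→snow] = [11, 16, 17, 22]
r2 m[φ1→fog] = [19, 28, 21, 20]
r2 m[φ1→snow] = [22, 16, 24, 26]
r2 m[φ2→sun] = [25, 17, 16, 18]
r2 m[φ2→fog] = [27, 15, 25, 9]
r2 m[φ3→sun] = [2, 3, 5, 2]
r2 m[φ4→sun] = [5, 8, 7, 4]
r2 m[φ5→wind] = [3, 4, 8, 6]
r2 m[φ6→snow] = [3, 9, 4, 1]
r2 m[wind→φ0] = [3, 4, 8, 6]
r2 m[wind→φ5] = [17, 9, 17, 23]
r2 m[sun→φ2] = [10, 24, 35, 8]
r2 m[sun→φ3] = [125, 136, 112, 72]
r2 m[sun→φ4] = [50, 51, 80, 36]
r2 m[fog→φ1] = [27, 15, 25, 9]
r2 m[fog→φ2] = [19, 28, 21, 20]
r2 m[snow→φ0] = [66, 144, 96, 26]
r2 m[snow→φ1] = [33, 144, 68, 22]
r2 m[snow→φ6] = [242, 256, 408, 572]
r3 m[φ0→wind] = [1334, 738, 1020, 2142]
r3 m[φ0→snow] = [43, 80, 106, 132]
r3 m[φ1→fog] = [1126, 1926, 1078, 1104]
r3 m[φ1→snow] = [450, 288, 436, 464]
r3 m[φ2→sun] = [557, 356, 337, 388]
r3 m[φ2→fog] = [488, 220, 501, 153]
r3 m[φ3→sun] = [2, 3, 5, 2]
r3 m[φ4→sun] = [5, 8, 7, 4]
r3 m[φ5→wind] = [3, 4, 8, 6]
r3 m[φ6→snow] = [3, 9, 4, 1]
r3 m[wind→φ0] = [3, 4, 8, 6]
r3 m[wind→φ5] = [17, 9, 17, 23]
r3 m[sun→φ2] = [10, 24, 35, 8]
r3 m[sun→φ3] = [125, 136, 112, 72]
r3 m[sun→φ4] = [50, 51, 80, 36]
r3 m[fog→φ1] = [27, 15, 25, 9]
r3 m[fog→φ2] = [19, 28, 21, 20]
r3 m[snow→φ0] = [66, 144, 96, 26]
r3 m[snow→φ1] = [33, 144, 68, 22]
r3 m[snow→φ6] = [242, 256, 408, 572]
r4 m[φ0→wind] = [1334, 738, 1020, 2142]
r4 m[φ0→snow] = [43, 80, 106, 132]
r4 m[φ1→fog] = [1126, 1926, 1078, 1104]
r4 m[φ1→snow] = [450, 288, 436, 464]
r4 m[φ2→sun] = [557, 356, 337, 388]
r4 m[φ2→fog] = [488, 220, 501, 153]
r4 m[φ3→sun] = [2, 3, 5, 2]
r4 m[φ4→sun] = [5, 8, 7, 4]
r4 m[φ5→wind] = [3, 4, 8, 6]
r4 m[φ6→snow] = [3, 9, 4, 1]
r4 m[wind→φ0] = [3, 4, 8, 6]
r4 m[wind→φ5] = [1334, 738, 1020, 2142]
r4 m[sun→φ2] = [10, 24, 35, 8]
r4 m[sun→φ3] = [2785, 2848, 2359, 1552]
r4 m[sun→φ4] = [1114, 1068, 1685, 776]
r4 m[fog→φ1] = [488, 220, 501, 153]
r4 m[fog→φ2] = [1126, 1926, 1078, 1104]
r4 m[snow→φ0] = [1350, 2592, 1744, 464]
r4 m[snow→φ1] = [129, 720, 424, 132]
r4 m[snow→φ6] = [19350, 23040, 46216, 61248]
r5 m[φ0→wind] = [25162, 13612, 18582, 38822]
r5 m[φ0→snow] = [43, 80, 106, 132]
r5 m[φ1→fog] = [6006, 10124, 5686, 6150]
r5 m[φ1→snow] = [8000, 4966, 7610, 8437]
r5 m[φ2→sun] = [33300, 20388, 19258, 23232]
r5 m[φ2→fog] = [488, 220, 501, 153]
r5 m[φ3→sun] = [2, 3, 5, 2]
r5 m[φ4→sun] = [5, 8, 7, 4]
r5 m[φ5→wind] = [3, 4, 8, 6]
r5 m[φ6→snow] = [3, 9, 4, 1]
r5 m[wind→φ0] = [3, 4, 8, 6]
r5 m[wind→φ5] = [1334, 738, 1020, 2142]
r5 m[sun→φ2] = [10, 24, 35, 8]
r5 m[sun→φ3] = [2785, 2848, 2359, 1552]
r5 m[sun→φ4] = [1114, 1068, 1685, 776]
r5 m[fog→φ1] = [488, 220, 501, 153]
r5 m[fog→φ2] = [1126, 1926, 1078, 1104]
r5 m[snow→φ0] = [1350, 2592, 1744, 464]
r5 m[snow→φ1] = [129, 720, 424, 132]
r5 m[snow→φ6] = [19350, 23040, 46216, 61248]
r6 m[φ0→wind] = [25162, 13612, 18582, 38822]
r6 m[φ0→snow] = [43, 80, 106, 132]
r6 m[φ1→fog] = [6006, 10124, 5686, 6150]
r6 m[φ1→snow] = [8000, 4966, 7610, 8437]
r6 m[φ2→sun] = [33300, 20388, 19258, 23232]
r6 m[φ2→fog] = [488, 220, 501, 153]
r6 m[φ3→sun] = [2, 3, 5, 2]
r6 m[φ4→sun] = [5, 8, 7, 4]
r6 m[φ5→wind] = [3, 4, 8, 6]
r6 m[φ6→snow] = [3, 9, 4, 1]
r6 m[wind→φ0] = [3, 4, 8, 6]
r6 m[wind→φ5] = [25162, 13612, 18582, 38822]
r6 m[sun→φ2] = [10, 24, 35, 8]
r6 m[sun→φ3] = [166500, 163104, 134806, 92928]
r6 m[sun→φ4] = [66600, 61164, 96290, 46464]
r6 m[fog→φ1] = [488, 220, 501, 153]
r6 m[fog→φ2] = [6006, 10124, 5686, 6150]
r6 m[snow→φ0] = [24000, 44694, 30440, 8437]
r6 m[snow→φ1] = [129, 720, 424, 132]
r6 m[snow→φ6] = [344000, 397280, 806660, 1113684]
r7 m[φ0→wind] = [441404, 237833, 327267, 675694]
r7 m[φ0→snow] = [43, 80, 106, 132]
r7 m[φ1→fog] = [6006, 10124, 5686, 6150]
r7 m[φ1→snow] = [8000, 4966, 7610, 8437]
r7 m[φ2→sun] = [176848, 108850, 102236, 123588]
r7 m[φ2→fog] = [488, 220, 501, 153]
r7 m[φ3→sun] = [2, 3, 5, 2]
r7 m[φ4→sun] = [5, 8, 7, 4]
r7 m[φ5→wind] = [3, 4, 8, 6]
r7 m[φ6→snow] = [3, 9, 4, 1]
r7 m[wind→φ0] = [3, 4, 8, 6]
r7 m[wind→φ5] = [25162, 13612, 18582, 38822]
r7 m[sun→φ2] = [10, 24, 35, 8]
r7 m[sun→φ3] = [166500, 163104, 134806, 92928]
r7 m[sun→φ4] = [66600, 61164, 96290, 46464]
r7 m[fog→φ1] = [488, 220, 501, 153]
r7 m[fog→φ2] = [6006, 10124, 5686, 6150]
r7 m[snow→φ0] = [24000, 44694, 30440, 8437]
r7 m[snow→φ1] = [129, 720, 424, 132]
r7 m[snow→φ6] = [344000, 397280, 806660, 1113684]
r8 m[φ0→wind] = [441404, 237833, 327267, 675694]
r8 m[φ0→snow] = [43, 80, 106, 132]
r8 m[φ1→fog] = [6006, 10124, 5686, 6150]
r8 m[φ1→snow] = [8000, 4966, 7610, 8437]
r8 m[φ2→sun] = [176848, 108850, 102236, 123588]
r8 m[φ2→fog] = [488, 220, 501, 153]
r8 m[φ3→sun] = [2, 3, 5, 2]
r8 m[φ4→sun] = [5, 8, 7, 4]
r8 m[φ5→wind] = [3, 4, 8, 6]
r8 m[φ6→snow] = [3, 9, 4, 1]
r8 m[wind→φ0] = [3, 4, 8, 6]
r8 m[wind→φ5] = [441404, 237833, 327267, 675694]
r8 m[sun→φ2] = [10, 24, 35, 8]
r8 m[sun→φ3] = [884240, 870800, 715652, 494352]
r8 m[sun→φ4] = [353696, 326550, 511180, 247176]
r8 m[fog→φ1] = [488, 220, 501, 153]
r8 m[fog→φ2] = [6006, 10124, 5686, 6150]
r8 m[snow→φ0] = [24000, 44694, 30440, 8437]
r8 m[snow→φ1] = [129, 720, 424, 132]
r8 m[snow→φ6] = [344000, 397280, 806660, 1113684]
r9 m[φ0→wind] = [441404, 237833, 327267, 675694]
r9 m[φ0→snow] = [43, 80, 106, 132]
r9 m[φ1→fog] = [6006, 10124, 5686, 6150]
r9 m[φ1→snow] = [8000, 4966, 7610, 8437]
r9 m[φ2→sun] = [176848, 108850, 102236, 123588]
r9 m[φ2→fog] = [488, 220, 501, 153]
r9 m[φ3→sun] = [2, 3, 5, 2]
r9 m[φ4→sun] = [5, 8, 7, 4]
r9 m[φ5→wind] = [3, 4, 8, 6]
r9 m[φ6→snow] = [3, 9, 4, 1]
r9 m[wind→φ0] = [3, 4, 8, 6]
r9 m[wind→φ5] = [441404, 237833, 327267, 675694]
r9 m[sun→φ2] = [10, 24, 35, 8]
r9 m[sun→φ3] = [884240, 870800, 715652, 494352]
r9 m[sun→φ4] = [353696, 326550, 511180, 247176]
r9 m[fog→φ1] = [488, 220, 501, 153]
r9 m[fog→φ2] = [6006, 10124, 5686, 6150]
r9 m[snow→φ0] = [24000, 44694, 30440, 8437]
r9 m[snow→φ1] = [129, 720, 424, 132]
r9 m[snow→φ6] = [344000, 397280, 806660, 1113684]
fixed point reached at round 9
b[sun] = ⊗ incoming = [1768480, 2612400, 3578260, 988704]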